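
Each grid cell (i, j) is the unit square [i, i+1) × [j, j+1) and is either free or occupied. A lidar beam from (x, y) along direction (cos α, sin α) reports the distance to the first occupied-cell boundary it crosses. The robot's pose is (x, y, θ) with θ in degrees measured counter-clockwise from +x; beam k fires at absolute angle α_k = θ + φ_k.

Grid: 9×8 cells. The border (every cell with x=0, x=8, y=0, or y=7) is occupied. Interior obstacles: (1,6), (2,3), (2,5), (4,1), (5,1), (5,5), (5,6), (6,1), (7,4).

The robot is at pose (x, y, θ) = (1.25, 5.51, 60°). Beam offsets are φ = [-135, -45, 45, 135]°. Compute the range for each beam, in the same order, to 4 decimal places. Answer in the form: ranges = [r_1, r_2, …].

beam 1: φ=-135°, α=285°
  d=(0.2588,-0.9659)  start (1,5)  tX=2.8978 tY=0.5280  stride 1/|dx|=3.8637 1/|dy|=1.0353
    cross y-line → (1,4), t=0.5280
    cross y-line → (1,3), t=1.5633
    cross y-line → (1,2), t=2.5985
    cross x-line → (2,2), t=2.8978
    cross y-line → (2,1), t=3.6338
    cross y-line → (2,0), t=4.6691 (wall)
  → r_1 = 4.6691
beam 2: φ=-45°, α=15°
  d=(0.9659,0.2588)  start (1,5)  tX=0.7765 tY=1.8932  stride 1/|dx|=1.0353 1/|dy|=3.8637
    cross x-line → (2,5), t=0.7765 (wall)
  → r_2 = 0.7765
beam 3: φ=45°, α=105°
  d=(-0.2588,0.9659)  start (1,5)  tX=0.9659 tY=0.5073  stride 1/|dx|=3.8637 1/|dy|=1.0353
    cross y-line → (1,6), t=0.5073 (wall)
  → r_3 = 0.5073
beam 4: φ=135°, α=195°
  d=(-0.9659,-0.2588)  start (1,5)  tX=0.2588 tY=1.9705  stride 1/|dx|=1.0353 1/|dy|=3.8637
    cross x-line → (0,5), t=0.2588 (wall)
  → r_4 = 0.2588

ranges = [4.6691, 0.7765, 0.5073, 0.2588]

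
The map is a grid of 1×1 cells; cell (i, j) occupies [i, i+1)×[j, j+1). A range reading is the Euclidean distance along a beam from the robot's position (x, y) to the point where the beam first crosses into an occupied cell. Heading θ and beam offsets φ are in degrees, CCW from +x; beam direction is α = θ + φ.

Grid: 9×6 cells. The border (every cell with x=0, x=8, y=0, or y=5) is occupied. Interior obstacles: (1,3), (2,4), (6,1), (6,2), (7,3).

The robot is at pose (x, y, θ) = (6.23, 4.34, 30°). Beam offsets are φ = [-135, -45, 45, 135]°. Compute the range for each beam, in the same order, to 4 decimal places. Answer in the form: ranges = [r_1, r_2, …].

beam 1: φ=-135°, α=255°
  cosα=-0.2588 sinα=-0.9659 | (6,4) | tMaxX 0.8887 tMaxY 0.3520 | tΔX 3.8637 tΔY 1.0353
    t=0.3520 [y] (6,3)
    t=0.8887 [x] (5,3)
    t=1.3873 [y] (5,2)
    t=2.4225 [y] (5,1)
    t=3.4578 [y] (5,0) — stop
  → r_1 = 3.4578
beam 2: φ=-45°, α=345°
  cosα=0.9659 sinα=-0.2588 | (6,4) | tMaxX 0.7972 tMaxY 1.3137 | tΔX 1.0353 tΔY 3.8637
    t=0.7972 [x] (7,4)
    t=1.3137 [y] (7,3) — stop
  → r_2 = 1.3137
beam 3: φ=45°, α=75°
  cosα=0.2588 sinα=0.9659 | (6,4) | tMaxX 2.9751 tMaxY 0.6833 | tΔX 3.8637 tΔY 1.0353
    t=0.6833 [y] (6,5) — stop
  → r_3 = 0.6833
beam 4: φ=135°, α=165°
  cosα=-0.9659 sinα=0.2588 | (6,4) | tMaxX 0.2381 tMaxY 2.5500 | tΔX 1.0353 tΔY 3.8637
    t=0.2381 [x] (5,4)
    t=1.2734 [x] (4,4)
    t=2.3087 [x] (3,4)
    t=2.5500 [y] (3,5) — stop
  → r_4 = 2.5500

ranges = [3.4578, 1.3137, 0.6833, 2.5500]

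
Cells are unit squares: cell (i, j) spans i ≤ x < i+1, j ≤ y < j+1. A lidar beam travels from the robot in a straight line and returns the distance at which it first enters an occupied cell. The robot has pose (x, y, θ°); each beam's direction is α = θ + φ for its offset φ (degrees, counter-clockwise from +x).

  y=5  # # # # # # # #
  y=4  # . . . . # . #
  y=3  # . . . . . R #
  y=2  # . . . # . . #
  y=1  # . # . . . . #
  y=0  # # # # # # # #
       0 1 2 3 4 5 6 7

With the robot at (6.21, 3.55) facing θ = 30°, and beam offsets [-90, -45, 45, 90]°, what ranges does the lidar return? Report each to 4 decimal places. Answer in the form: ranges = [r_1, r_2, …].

ranges = [1.5800, 0.8179, 1.5012, 0.5196]

beam 1: φ=-90°, α=300°
  direction (0.5000, -0.8660); cell (6,3); t to first gridline: x 1.5800, y 0.6351 (then +2.0000 / +1.1547)
    (6,2) via y @ 0.6351
    (7,2) via x @ 1.5800  # hit
  → r_1 = 1.5800
beam 2: φ=-45°, α=345°
  direction (0.9659, -0.2588); cell (6,3); t to first gridline: x 0.8179, y 2.1250 (then +1.0353 / +3.8637)
    (7,3) via x @ 0.8179  # hit
  → r_2 = 0.8179
beam 3: φ=45°, α=75°
  direction (0.2588, 0.9659); cell (6,3); t to first gridline: x 3.0523, y 0.4659 (then +3.8637 / +1.0353)
    (6,4) via y @ 0.4659
    (6,5) via y @ 1.5012  # hit
  → r_3 = 1.5012
beam 4: φ=90°, α=120°
  direction (-0.5000, 0.8660); cell (6,3); t to first gridline: x 0.4200, y 0.5196 (then +2.0000 / +1.1547)
    (5,3) via x @ 0.4200
    (5,4) via y @ 0.5196  # hit
  → r_4 = 0.5196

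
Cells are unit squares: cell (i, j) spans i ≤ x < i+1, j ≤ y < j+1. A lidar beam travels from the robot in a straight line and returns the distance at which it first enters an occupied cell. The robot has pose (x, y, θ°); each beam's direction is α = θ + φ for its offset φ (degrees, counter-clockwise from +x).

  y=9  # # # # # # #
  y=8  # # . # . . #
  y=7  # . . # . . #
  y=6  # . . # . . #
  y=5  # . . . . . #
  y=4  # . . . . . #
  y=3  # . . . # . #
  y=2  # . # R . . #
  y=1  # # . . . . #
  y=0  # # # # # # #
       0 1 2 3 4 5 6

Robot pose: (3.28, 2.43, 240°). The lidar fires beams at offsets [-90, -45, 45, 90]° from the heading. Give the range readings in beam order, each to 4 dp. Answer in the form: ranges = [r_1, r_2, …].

ranges = [0.3233, 0.2899, 1.4804, 2.8600]

beam 1: φ=-90°, α=150°
  dir = (cos 150°, sin 150°) = (-0.8660, 0.5000); from cell (3,2)
  next x-line at t=0.3233, next y-line at t=1.1400; Δt_x=1.1547, Δt_y=2.0000
    x: enter (2,2) at t=0.3233 ← occupied
  → r_1 = 0.3233
beam 2: φ=-45°, α=195°
  dir = (cos 195°, sin 195°) = (-0.9659, -0.2588); from cell (3,2)
  next x-line at t=0.2899, next y-line at t=1.6614; Δt_x=1.0353, Δt_y=3.8637
    x: enter (2,2) at t=0.2899 ← occupied
  → r_2 = 0.2899
beam 3: φ=45°, α=285°
  dir = (cos 285°, sin 285°) = (0.2588, -0.9659); from cell (3,2)
  next x-line at t=2.7819, next y-line at t=0.4452; Δt_x=3.8637, Δt_y=1.0353
    y: enter (3,1) at t=0.4452
    y: enter (3,0) at t=1.4804 ← occupied
  → r_3 = 1.4804
beam 4: φ=90°, α=330°
  dir = (cos 330°, sin 330°) = (0.8660, -0.5000); from cell (3,2)
  next x-line at t=0.8314, next y-line at t=0.8600; Δt_x=1.1547, Δt_y=2.0000
    x: enter (4,2) at t=0.8314
    y: enter (4,1) at t=0.8600
    x: enter (5,1) at t=1.9861
    y: enter (5,0) at t=2.8600 ← occupied
  → r_4 = 2.8600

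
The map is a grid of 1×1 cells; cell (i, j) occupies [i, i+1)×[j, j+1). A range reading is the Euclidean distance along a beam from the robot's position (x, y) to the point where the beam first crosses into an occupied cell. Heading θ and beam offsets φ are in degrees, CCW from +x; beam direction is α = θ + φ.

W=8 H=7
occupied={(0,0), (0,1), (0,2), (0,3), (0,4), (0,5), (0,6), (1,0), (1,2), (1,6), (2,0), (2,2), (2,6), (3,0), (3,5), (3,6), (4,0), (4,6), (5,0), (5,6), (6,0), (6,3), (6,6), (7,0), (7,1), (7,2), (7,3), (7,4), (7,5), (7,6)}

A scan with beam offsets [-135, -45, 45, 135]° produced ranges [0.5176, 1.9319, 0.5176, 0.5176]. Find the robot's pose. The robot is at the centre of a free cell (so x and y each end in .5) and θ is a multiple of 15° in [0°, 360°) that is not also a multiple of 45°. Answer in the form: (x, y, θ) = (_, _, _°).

(x, y, θ) = (1.5, 1.5, 30°)

The pose lattice has 26·16 = 416 candidates. Test each by forward raycasting.
  (6.5, 4.5, 150°): beam 2 = 1.5529 ≠ 1.9319 ✗
  (6.5, 1.5, 15°): beam 1 = 0.5774 ≠ 0.5176 ✗
  (3.5, 2.5, 165°): beam 1 = 2.8868 ≠ 0.5176 ✗
  (1.5, 3.5, 165°): beam 1 = 5.0000 ≠ 0.5176 ✗
  (5.5, 4.5, 345°): beam 1 = 3.0000 ≠ 0.5176 ✗
  …
  (1.5, 1.5, 30°): r_1=0.5176, r_2=1.9319, r_3=0.5176, r_4=0.5176 — all match ✓
Unique over the lattice → pose = (1.5, 1.5, 30°).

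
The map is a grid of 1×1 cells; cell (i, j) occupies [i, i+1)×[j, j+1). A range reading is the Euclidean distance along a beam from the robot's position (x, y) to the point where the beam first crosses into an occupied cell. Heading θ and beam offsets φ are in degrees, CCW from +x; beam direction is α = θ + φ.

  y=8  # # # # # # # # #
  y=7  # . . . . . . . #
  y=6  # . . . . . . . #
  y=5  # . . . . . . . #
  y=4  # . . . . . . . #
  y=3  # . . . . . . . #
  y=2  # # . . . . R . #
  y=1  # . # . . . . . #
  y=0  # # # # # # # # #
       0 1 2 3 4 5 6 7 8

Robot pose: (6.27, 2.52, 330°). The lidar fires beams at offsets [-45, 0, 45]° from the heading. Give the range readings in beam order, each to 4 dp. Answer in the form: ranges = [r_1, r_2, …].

ranges = [1.5736, 1.9976, 1.7910]

beam 1: φ=-45°, α=285°
  d=(0.2588,-0.9659)  start (6,2)  tX=2.8205 tY=0.5383  stride 1/|dx|=3.8637 1/|dy|=1.0353
    cross y-line → (6,1), t=0.5383
    cross y-line → (6,0), t=1.5736 (wall)
  → r_1 = 1.5736
beam 2: φ=0°, α=330°
  d=(0.8660,-0.5000)  start (6,2)  tX=0.8429 tY=1.0400  stride 1/|dx|=1.1547 1/|dy|=2.0000
    cross x-line → (7,2), t=0.8429
    cross y-line → (7,1), t=1.0400
    cross x-line → (8,1), t=1.9976 (wall)
  → r_2 = 1.9976
beam 3: φ=45°, α=15°
  d=(0.9659,0.2588)  start (6,2)  tX=0.7558 tY=1.8546  stride 1/|dx|=1.0353 1/|dy|=3.8637
    cross x-line → (7,2), t=0.7558
    cross x-line → (8,2), t=1.7910 (wall)
  → r_3 = 1.7910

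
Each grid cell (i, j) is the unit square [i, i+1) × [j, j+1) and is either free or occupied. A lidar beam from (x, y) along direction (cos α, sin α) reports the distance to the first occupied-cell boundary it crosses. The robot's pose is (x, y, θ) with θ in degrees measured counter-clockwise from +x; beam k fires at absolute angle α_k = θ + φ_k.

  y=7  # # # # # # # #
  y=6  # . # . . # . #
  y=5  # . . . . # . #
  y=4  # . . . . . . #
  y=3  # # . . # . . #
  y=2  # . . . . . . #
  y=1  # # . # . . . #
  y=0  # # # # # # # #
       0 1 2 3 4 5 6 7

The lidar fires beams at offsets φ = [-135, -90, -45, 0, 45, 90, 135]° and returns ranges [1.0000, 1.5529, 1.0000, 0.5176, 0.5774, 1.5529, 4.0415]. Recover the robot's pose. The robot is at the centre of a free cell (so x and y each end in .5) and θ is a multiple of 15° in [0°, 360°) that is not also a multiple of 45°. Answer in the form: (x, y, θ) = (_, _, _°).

Candidates: 29 free-cell centres × 16 headings = 464 poses. Raycast each; keep the one whose scan matches to 4 dp.
  (5.5, 3.5, 255°): beam 1 = 4.0415 ≠ 1.0000 ✗
  (2.5, 1.5, 30°): beam 1 = 0.5176 ≠ 1.0000 ✗
  (6.5, 1.5, 240°): beam 1 = 3.6235 ≠ 1.0000 ✗
  …
  (1.5, 5.5, 165°): r_1=1.0000, r_2=1.5529, r_3=1.0000, r_4=0.5176, r_5=0.5774, r_6=1.5529, r_7=4.0415 — all match ✓
Only this pose fits every beam.

(x, y, θ) = (1.5, 5.5, 165°)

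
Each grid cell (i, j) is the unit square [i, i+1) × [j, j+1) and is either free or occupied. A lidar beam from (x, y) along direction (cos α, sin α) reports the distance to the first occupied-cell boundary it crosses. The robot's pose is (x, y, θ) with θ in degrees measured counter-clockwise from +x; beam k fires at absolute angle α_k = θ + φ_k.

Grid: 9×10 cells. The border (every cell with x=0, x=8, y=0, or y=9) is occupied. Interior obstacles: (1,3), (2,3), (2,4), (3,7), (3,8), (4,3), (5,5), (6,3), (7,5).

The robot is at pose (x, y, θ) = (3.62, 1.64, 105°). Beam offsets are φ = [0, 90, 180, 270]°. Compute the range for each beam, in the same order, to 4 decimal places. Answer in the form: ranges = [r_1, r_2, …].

ranges = [2.3955, 2.4728, 0.6626, 4.5345]

beam 1: φ=0°, α=105°
  d=(-0.2588,0.9659)  start (3,1)  tX=2.3955 tY=0.3727  stride 1/|dx|=3.8637 1/|dy|=1.0353
    cross y-line → (3,2), t=0.3727
    cross y-line → (3,3), t=1.4080
    cross x-line → (2,3), t=2.3955 (wall)
  → r_1 = 2.3955
beam 2: φ=90°, α=195°
  d=(-0.9659,-0.2588)  start (3,1)  tX=0.6419 tY=2.4728  stride 1/|dx|=1.0353 1/|dy|=3.8637
    cross x-line → (2,1), t=0.6419
    cross x-line → (1,1), t=1.6771
    cross y-line → (1,0), t=2.4728 (wall)
  → r_2 = 2.4728
beam 3: φ=180°, α=285°
  d=(0.2588,-0.9659)  start (3,1)  tX=1.4682 tY=0.6626  stride 1/|dx|=3.8637 1/|dy|=1.0353
    cross y-line → (3,0), t=0.6626 (wall)
  → r_3 = 0.6626
beam 4: φ=270°, α=15°
  d=(0.9659,0.2588)  start (3,1)  tX=0.3934 tY=1.3909  stride 1/|dx|=1.0353 1/|dy|=3.8637
    cross x-line → (4,1), t=0.3934
    cross y-line → (4,2), t=1.3909
    cross x-line → (5,2), t=1.4287
    cross x-line → (6,2), t=2.4640
    cross x-line → (7,2), t=3.4992
    cross x-line → (8,2), t=4.5345 (wall)
  → r_4 = 4.5345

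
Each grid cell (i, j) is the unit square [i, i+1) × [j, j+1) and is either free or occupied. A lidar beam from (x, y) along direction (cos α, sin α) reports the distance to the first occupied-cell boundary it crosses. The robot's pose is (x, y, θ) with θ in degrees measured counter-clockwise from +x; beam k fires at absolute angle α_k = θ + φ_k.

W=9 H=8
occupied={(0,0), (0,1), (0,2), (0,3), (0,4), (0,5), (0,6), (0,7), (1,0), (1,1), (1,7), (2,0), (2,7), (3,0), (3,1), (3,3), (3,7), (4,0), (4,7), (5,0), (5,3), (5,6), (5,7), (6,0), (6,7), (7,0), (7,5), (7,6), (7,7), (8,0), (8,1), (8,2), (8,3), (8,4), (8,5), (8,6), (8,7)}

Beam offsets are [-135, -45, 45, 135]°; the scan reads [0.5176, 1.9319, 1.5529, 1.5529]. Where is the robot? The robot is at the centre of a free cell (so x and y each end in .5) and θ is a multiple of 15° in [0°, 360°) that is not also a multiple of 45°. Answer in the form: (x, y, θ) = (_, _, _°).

(x, y, θ) = (5.5, 1.5, 30°)

Enumerate (i+0.5, j+0.5, θ) over the 35 free cells and 16 admissible headings. For each, cast all 4 beams and compare to the given ranges.
  (4.5, 5.5, 165°): beam 1 = 1.0000 ≠ 0.5176 ✗
  (7.5, 4.5, 210°): beam 2 = 6.7293 ≠ 1.9319 ✗
  (1.5, 2.5, 15°): beam 1 = 0.5774 ≠ 0.5176 ✗
  (3.5, 2.5, 210°): beam 2 = 2.5882 ≠ 1.9319 ✗
  …
  (5.5, 1.5, 30°): r_1=0.5176, r_2=1.9319, r_3=1.5529, r_4=1.5529 — all match ✓
No second candidate reproduces the full scan.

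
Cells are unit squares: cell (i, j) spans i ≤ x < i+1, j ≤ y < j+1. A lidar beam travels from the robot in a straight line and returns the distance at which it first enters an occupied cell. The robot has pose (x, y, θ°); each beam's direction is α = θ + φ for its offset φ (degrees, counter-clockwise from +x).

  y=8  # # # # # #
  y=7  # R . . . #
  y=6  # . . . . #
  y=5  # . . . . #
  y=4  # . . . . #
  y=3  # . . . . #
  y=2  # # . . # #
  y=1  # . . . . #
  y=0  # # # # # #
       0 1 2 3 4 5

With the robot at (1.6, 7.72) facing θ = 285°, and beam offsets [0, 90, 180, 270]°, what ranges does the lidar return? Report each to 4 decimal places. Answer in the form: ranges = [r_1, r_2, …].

ranges = [6.9571, 1.0818, 0.2899, 0.6212]

beam 1: φ=0°, α=285°
  d=(0.2588,-0.9659)  start (1,7)  tX=1.5455 tY=0.7454  stride 1/|dx|=3.8637 1/|dy|=1.0353
    cross y-line → (1,6), t=0.7454
    cross x-line → (2,6), t=1.5455
    cross y-line → (2,5), t=1.7807
    cross y-line → (2,4), t=2.8160
    cross y-line → (2,3), t=3.8512
    cross y-line → (2,2), t=4.8865
    cross x-line → (3,2), t=5.4092
    cross y-line → (3,1), t=5.9218
    cross y-line → (3,0), t=6.9571 (wall)
  → r_1 = 6.9571
beam 2: φ=90°, α=15°
  d=(0.9659,0.2588)  start (1,7)  tX=0.4141 tY=1.0818  stride 1/|dx|=1.0353 1/|dy|=3.8637
    cross x-line → (2,7), t=0.4141
    cross y-line → (2,8), t=1.0818 (wall)
  → r_2 = 1.0818
beam 3: φ=180°, α=105°
  d=(-0.2588,0.9659)  start (1,7)  tX=2.3182 tY=0.2899  stride 1/|dx|=3.8637 1/|dy|=1.0353
    cross y-line → (1,8), t=0.2899 (wall)
  → r_3 = 0.2899
beam 4: φ=270°, α=195°
  d=(-0.9659,-0.2588)  start (1,7)  tX=0.6212 tY=2.7819  stride 1/|dx|=1.0353 1/|dy|=3.8637
    cross x-line → (0,7), t=0.6212 (wall)
  → r_4 = 0.6212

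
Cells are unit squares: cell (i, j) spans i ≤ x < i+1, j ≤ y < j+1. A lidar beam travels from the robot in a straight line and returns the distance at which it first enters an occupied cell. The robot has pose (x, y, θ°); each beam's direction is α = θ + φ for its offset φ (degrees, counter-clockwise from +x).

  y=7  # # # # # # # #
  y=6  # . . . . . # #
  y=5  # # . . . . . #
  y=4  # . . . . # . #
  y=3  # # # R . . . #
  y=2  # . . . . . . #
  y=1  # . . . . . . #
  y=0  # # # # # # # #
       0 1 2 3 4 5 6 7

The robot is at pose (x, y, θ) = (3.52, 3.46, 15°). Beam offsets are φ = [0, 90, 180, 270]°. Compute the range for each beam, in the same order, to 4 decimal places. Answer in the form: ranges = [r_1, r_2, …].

beam 1: φ=0°, α=15°
  d=(0.9659,0.2588)  start (3,3)  tX=0.4969 tY=2.0864  stride 1/|dx|=1.0353 1/|dy|=3.8637
    cross x-line → (4,3), t=0.4969
    cross x-line → (5,3), t=1.5322
    cross y-line → (5,4), t=2.0864 (wall)
  → r_1 = 2.0864
beam 2: φ=90°, α=105°
  d=(-0.2588,0.9659)  start (3,3)  tX=2.0091 tY=0.5590  stride 1/|dx|=3.8637 1/|dy|=1.0353
    cross y-line → (3,4), t=0.5590
    cross y-line → (3,5), t=1.5943
    cross x-line → (2,5), t=2.0091
    cross y-line → (2,6), t=2.6296
    cross y-line → (2,7), t=3.6649 (wall)
  → r_2 = 3.6649
beam 3: φ=180°, α=195°
  d=(-0.9659,-0.2588)  start (3,3)  tX=0.5383 tY=1.7773  stride 1/|dx|=1.0353 1/|dy|=3.8637
    cross x-line → (2,3), t=0.5383 (wall)
  → r_3 = 0.5383
beam 4: φ=270°, α=285°
  d=(0.2588,-0.9659)  start (3,3)  tX=1.8546 tY=0.4762  stride 1/|dx|=3.8637 1/|dy|=1.0353
    cross y-line → (3,2), t=0.4762
    cross y-line → (3,1), t=1.5115
    cross x-line → (4,1), t=1.8546
    cross y-line → (4,0), t=2.5468 (wall)
  → r_4 = 2.5468

ranges = [2.0864, 3.6649, 0.5383, 2.5468]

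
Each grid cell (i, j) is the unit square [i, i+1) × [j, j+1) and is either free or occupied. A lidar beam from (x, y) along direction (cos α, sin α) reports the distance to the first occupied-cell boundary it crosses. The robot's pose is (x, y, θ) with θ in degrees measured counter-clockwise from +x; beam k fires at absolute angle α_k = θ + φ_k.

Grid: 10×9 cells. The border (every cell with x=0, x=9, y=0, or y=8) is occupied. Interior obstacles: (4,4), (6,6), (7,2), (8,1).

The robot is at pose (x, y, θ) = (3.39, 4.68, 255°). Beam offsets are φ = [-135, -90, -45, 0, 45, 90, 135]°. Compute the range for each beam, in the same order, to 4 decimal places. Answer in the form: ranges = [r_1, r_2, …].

beam 1: φ=-135°, α=120°
  d=(-0.5000,0.8660)  start (3,4)  tX=0.7800 tY=0.3695  stride 1/|dx|=2.0000 1/|dy|=1.1547
    cross y-line → (3,5), t=0.3695
    cross x-line → (2,5), t=0.7800
    cross y-line → (2,6), t=1.5242
    cross y-line → (2,7), t=2.6789
    cross x-line → (1,7), t=2.7800
    cross y-line → (1,8), t=3.8336 (wall)
  → r_1 = 3.8336
beam 2: φ=-90°, α=165°
  d=(-0.9659,0.2588)  start (3,4)  tX=0.4038 tY=1.2364  stride 1/|dx|=1.0353 1/|dy|=3.8637
    cross x-line → (2,4), t=0.4038
    cross y-line → (2,5), t=1.2364
    cross x-line → (1,5), t=1.4390
    cross x-line → (0,5), t=2.4743 (wall)
  → r_2 = 2.4743
beam 3: φ=-45°, α=210°
  d=(-0.8660,-0.5000)  start (3,4)  tX=0.4503 tY=1.3600  stride 1/|dx|=1.1547 1/|dy|=2.0000
    cross x-line → (2,4), t=0.4503
    cross y-line → (2,3), t=1.3600
    cross x-line → (1,3), t=1.6050
    cross x-line → (0,3), t=2.7597 (wall)
  → r_3 = 2.7597
beam 4: φ=0°, α=255°
  d=(-0.2588,-0.9659)  start (3,4)  tX=1.5068 tY=0.7040  stride 1/|dx|=3.8637 1/|dy|=1.0353
    cross y-line → (3,3), t=0.7040
    cross x-line → (2,3), t=1.5068
    cross y-line → (2,2), t=1.7393
    cross y-line → (2,1), t=2.7745
    cross y-line → (2,0), t=3.8098 (wall)
  → r_4 = 3.8098
beam 5: φ=45°, α=300°
  d=(0.5000,-0.8660)  start (3,4)  tX=1.2200 tY=0.7852  stride 1/|dx|=2.0000 1/|dy|=1.1547
    cross y-line → (3,3), t=0.7852
    cross x-line → (4,3), t=1.2200
    cross y-line → (4,2), t=1.9399
    cross y-line → (4,1), t=3.0946
    cross x-line → (5,1), t=3.2200
    cross y-line → (5,0), t=4.2493 (wall)
  → r_5 = 4.2493
beam 6: φ=90°, α=345°
  d=(0.9659,-0.2588)  start (3,4)  tX=0.6315 tY=2.6273  stride 1/|dx|=1.0353 1/|dy|=3.8637
    cross x-line → (4,4), t=0.6315 (wall)
  → r_6 = 0.6315
beam 7: φ=135°, α=30°
  d=(0.8660,0.5000)  start (3,4)  tX=0.7044 tY=0.6400  stride 1/|dx|=1.1547 1/|dy|=2.0000
    cross y-line → (3,5), t=0.6400
    cross x-line → (4,5), t=0.7044
    cross x-line → (5,5), t=1.8591
    cross y-line → (5,6), t=2.6400
    cross x-line → (6,6), t=3.0138 (wall)
  → r_7 = 3.0138

ranges = [3.8336, 2.4743, 2.7597, 3.8098, 4.2493, 0.6315, 3.0138]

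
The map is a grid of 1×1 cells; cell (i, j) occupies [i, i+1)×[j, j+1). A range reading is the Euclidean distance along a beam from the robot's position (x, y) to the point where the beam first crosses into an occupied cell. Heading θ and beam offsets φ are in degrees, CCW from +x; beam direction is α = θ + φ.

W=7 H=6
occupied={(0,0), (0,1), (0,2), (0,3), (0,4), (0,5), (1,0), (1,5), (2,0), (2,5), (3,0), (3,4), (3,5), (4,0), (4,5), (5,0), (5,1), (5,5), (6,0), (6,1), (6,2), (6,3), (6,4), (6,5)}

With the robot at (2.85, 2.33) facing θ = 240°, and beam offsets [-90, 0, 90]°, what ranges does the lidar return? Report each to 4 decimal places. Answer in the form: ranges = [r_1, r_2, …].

beam 1: φ=-90°, α=150°
  direction (-0.8660, 0.5000); cell (2,2); t to first gridline: x 0.9815, y 1.3400 (then +1.1547 / +2.0000)
    (1,2) via x @ 0.9815
    (1,3) via y @ 1.3400
    (0,3) via x @ 2.1362  # hit
  → r_1 = 2.1362
beam 2: φ=0°, α=240°
  direction (-0.5000, -0.8660); cell (2,2); t to first gridline: x 1.7000, y 0.3811 (then +2.0000 / +1.1547)
    (2,1) via y @ 0.3811
    (2,0) via y @ 1.5358  # hit
  → r_2 = 1.5358
beam 3: φ=90°, α=330°
  direction (0.8660, -0.5000); cell (2,2); t to first gridline: x 0.1732, y 0.6600 (then +1.1547 / +2.0000)
    (3,2) via x @ 0.1732
    (3,1) via y @ 0.6600
    (4,1) via x @ 1.3279
    (5,1) via x @ 2.4826  # hit
  → r_3 = 2.4826

ranges = [2.1362, 1.5358, 2.4826]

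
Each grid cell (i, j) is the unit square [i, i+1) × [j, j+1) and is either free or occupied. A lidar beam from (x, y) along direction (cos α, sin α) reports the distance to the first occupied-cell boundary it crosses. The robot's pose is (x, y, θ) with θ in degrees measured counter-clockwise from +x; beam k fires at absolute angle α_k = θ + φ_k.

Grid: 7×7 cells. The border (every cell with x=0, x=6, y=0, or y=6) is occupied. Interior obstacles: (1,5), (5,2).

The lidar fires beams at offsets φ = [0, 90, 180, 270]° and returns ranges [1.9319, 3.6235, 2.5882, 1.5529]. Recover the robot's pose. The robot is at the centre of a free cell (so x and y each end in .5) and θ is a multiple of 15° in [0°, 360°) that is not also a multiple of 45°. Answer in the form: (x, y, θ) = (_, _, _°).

(x, y, θ) = (3.5, 4.5, 165°)

Candidates: 23 free-cell centres × 16 headings = 368 poses. Raycast each; keep the one whose scan matches to 4 dp.
  (3.5, 5.5, 210°): beam 1 = 2.8868 ≠ 1.9319 ✗
  (4.5, 1.5, 195°): beam 2 = 0.5176 ≠ 3.6235 ✗
  (3.5, 3.5, 285°): beam 1 = 2.5882 ≠ 1.9319 ✗
  (4.5, 2.5, 330°): beam 1 = 0.5774 ≠ 1.9319 ✗
  …
  (3.5, 4.5, 165°): r_1=1.9319, r_2=3.6235, r_3=2.5882, r_4=1.5529 — all match ✓
Only this pose fits every beam.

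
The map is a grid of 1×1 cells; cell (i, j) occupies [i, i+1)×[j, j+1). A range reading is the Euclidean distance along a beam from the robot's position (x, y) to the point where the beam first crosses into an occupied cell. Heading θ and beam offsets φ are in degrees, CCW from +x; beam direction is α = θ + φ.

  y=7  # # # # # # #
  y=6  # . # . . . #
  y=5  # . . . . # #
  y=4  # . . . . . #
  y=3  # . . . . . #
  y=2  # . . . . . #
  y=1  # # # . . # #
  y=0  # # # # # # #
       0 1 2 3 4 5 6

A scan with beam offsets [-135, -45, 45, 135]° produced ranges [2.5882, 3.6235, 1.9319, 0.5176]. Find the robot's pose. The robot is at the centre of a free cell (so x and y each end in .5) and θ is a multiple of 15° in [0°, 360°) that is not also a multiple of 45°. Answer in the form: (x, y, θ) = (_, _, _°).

(x, y, θ) = (1.5, 4.5, 60°)

Candidates: 25 free-cell centres × 16 headings = 400 poses. Raycast each; keep the one whose scan matches to 4 dp.
  (1.5, 3.5, 255°): beam 1 = 1.0000 ≠ 2.5882 ✗
  (4.5, 2.5, 345°): beam 1 = 1.7321 ≠ 2.5882 ✗
  (3.5, 3.5, 15°): beam 1 = 1.7321 ≠ 2.5882 ✗
  …
  (1.5, 4.5, 60°): r_1=2.5882, r_2=3.6235, r_3=1.9319, r_4=0.5176 — all match ✓
No second candidate reproduces the full scan.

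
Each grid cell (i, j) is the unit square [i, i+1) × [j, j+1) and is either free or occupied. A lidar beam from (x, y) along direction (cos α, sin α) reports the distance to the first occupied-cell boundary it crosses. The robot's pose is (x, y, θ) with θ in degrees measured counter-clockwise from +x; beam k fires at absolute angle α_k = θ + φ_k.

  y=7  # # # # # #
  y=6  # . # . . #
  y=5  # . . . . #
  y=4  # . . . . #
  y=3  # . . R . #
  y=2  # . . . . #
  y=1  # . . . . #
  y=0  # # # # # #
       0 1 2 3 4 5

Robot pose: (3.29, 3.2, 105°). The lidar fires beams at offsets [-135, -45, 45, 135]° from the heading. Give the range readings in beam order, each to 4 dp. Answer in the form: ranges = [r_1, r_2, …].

ranges = [1.9745, 3.4200, 2.6443, 2.5403]

beam 1: φ=-135°, α=330°
  dir = (cos 330°, sin 330°) = (0.8660, -0.5000); from cell (3,3)
  next x-line at t=0.8198, next y-line at t=0.4000; Δt_x=1.1547, Δt_y=2.0000
    y: enter (3,2) at t=0.4000
    x: enter (4,2) at t=0.8198
    x: enter (5,2) at t=1.9745 ← occupied
  → r_1 = 1.9745
beam 2: φ=-45°, α=60°
  dir = (cos 60°, sin 60°) = (0.5000, 0.8660); from cell (3,3)
  next x-line at t=1.4200, next y-line at t=0.9238; Δt_x=2.0000, Δt_y=1.1547
    y: enter (3,4) at t=0.9238
    x: enter (4,4) at t=1.4200
    y: enter (4,5) at t=2.0785
    y: enter (4,6) at t=3.2332
    x: enter (5,6) at t=3.4200 ← occupied
  → r_2 = 3.4200
beam 3: φ=45°, α=150°
  dir = (cos 150°, sin 150°) = (-0.8660, 0.5000); from cell (3,3)
  next x-line at t=0.3349, next y-line at t=1.6000; Δt_x=1.1547, Δt_y=2.0000
    x: enter (2,3) at t=0.3349
    x: enter (1,3) at t=1.4896
    y: enter (1,4) at t=1.6000
    x: enter (0,4) at t=2.6443 ← occupied
  → r_3 = 2.6443
beam 4: φ=135°, α=240°
  dir = (cos 240°, sin 240°) = (-0.5000, -0.8660); from cell (3,3)
  next x-line at t=0.5800, next y-line at t=0.2309; Δt_x=2.0000, Δt_y=1.1547
    y: enter (3,2) at t=0.2309
    x: enter (2,2) at t=0.5800
    y: enter (2,1) at t=1.3856
    y: enter (2,0) at t=2.5403 ← occupied
  → r_4 = 2.5403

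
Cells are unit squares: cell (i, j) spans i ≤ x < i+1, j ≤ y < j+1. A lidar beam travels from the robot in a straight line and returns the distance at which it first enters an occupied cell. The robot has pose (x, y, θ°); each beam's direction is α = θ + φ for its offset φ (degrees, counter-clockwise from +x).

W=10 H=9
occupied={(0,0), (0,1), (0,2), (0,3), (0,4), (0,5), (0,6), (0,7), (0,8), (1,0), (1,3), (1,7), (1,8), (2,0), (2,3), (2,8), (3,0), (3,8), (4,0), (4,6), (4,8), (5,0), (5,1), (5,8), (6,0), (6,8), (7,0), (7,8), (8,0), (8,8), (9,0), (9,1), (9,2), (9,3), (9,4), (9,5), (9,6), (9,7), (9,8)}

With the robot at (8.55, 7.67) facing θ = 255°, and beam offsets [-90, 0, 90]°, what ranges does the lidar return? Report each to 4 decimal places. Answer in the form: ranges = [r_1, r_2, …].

beam 1: φ=-90°, α=165°
  d=(-0.9659,0.2588)  start (8,7)  tX=0.5694 tY=1.2750  stride 1/|dx|=1.0353 1/|dy|=3.8637
    cross x-line → (7,7), t=0.5694
    cross y-line → (7,8), t=1.2750 (wall)
  → r_1 = 1.2750
beam 2: φ=0°, α=255°
  d=(-0.2588,-0.9659)  start (8,7)  tX=2.1250 tY=0.6936  stride 1/|dx|=3.8637 1/|dy|=1.0353
    cross y-line → (8,6), t=0.6936
    cross y-line → (8,5), t=1.7289
    cross x-line → (7,5), t=2.1250
    cross y-line → (7,4), t=2.7642
    cross y-line → (7,3), t=3.7995
    cross y-line → (7,2), t=4.8347
    cross y-line → (7,1), t=5.8700
    cross x-line → (6,1), t=5.9887
    cross y-line → (6,0), t=6.9053 (wall)
  → r_2 = 6.9053
beam 3: φ=90°, α=345°
  d=(0.9659,-0.2588)  start (8,7)  tX=0.4659 tY=2.5887  stride 1/|dx|=1.0353 1/|dy|=3.8637
    cross x-line → (9,7), t=0.4659 (wall)
  → r_3 = 0.4659

ranges = [1.2750, 6.9053, 0.4659]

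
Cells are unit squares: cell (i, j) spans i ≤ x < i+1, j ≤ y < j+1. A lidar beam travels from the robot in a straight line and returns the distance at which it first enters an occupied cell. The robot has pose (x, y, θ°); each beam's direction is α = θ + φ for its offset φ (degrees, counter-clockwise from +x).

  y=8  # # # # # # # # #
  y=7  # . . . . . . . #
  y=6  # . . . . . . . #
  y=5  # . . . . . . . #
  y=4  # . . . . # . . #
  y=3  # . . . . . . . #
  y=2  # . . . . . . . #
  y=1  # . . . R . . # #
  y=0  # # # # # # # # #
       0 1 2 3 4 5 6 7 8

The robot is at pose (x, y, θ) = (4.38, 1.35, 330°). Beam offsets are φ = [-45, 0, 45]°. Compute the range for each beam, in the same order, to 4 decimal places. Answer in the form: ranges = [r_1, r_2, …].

beam 1: φ=-45°, α=285°
  dir = (cos 285°, sin 285°) = (0.2588, -0.9659); from cell (4,1)
  next x-line at t=2.3955, next y-line at t=0.3623; Δt_x=3.8637, Δt_y=1.0353
    y: enter (4,0) at t=0.3623 ← occupied
  → r_1 = 0.3623
beam 2: φ=0°, α=330°
  dir = (cos 330°, sin 330°) = (0.8660, -0.5000); from cell (4,1)
  next x-line at t=0.7159, next y-line at t=0.7000; Δt_x=1.1547, Δt_y=2.0000
    y: enter (4,0) at t=0.7000 ← occupied
  → r_2 = 0.7000
beam 3: φ=45°, α=15°
  dir = (cos 15°, sin 15°) = (0.9659, 0.2588); from cell (4,1)
  next x-line at t=0.6419, next y-line at t=2.5114; Δt_x=1.0353, Δt_y=3.8637
    x: enter (5,1) at t=0.6419
    x: enter (6,1) at t=1.6771
    y: enter (6,2) at t=2.5114
    x: enter (7,2) at t=2.7124
    x: enter (8,2) at t=3.7477 ← occupied
  → r_3 = 3.7477

ranges = [0.3623, 0.7000, 3.7477]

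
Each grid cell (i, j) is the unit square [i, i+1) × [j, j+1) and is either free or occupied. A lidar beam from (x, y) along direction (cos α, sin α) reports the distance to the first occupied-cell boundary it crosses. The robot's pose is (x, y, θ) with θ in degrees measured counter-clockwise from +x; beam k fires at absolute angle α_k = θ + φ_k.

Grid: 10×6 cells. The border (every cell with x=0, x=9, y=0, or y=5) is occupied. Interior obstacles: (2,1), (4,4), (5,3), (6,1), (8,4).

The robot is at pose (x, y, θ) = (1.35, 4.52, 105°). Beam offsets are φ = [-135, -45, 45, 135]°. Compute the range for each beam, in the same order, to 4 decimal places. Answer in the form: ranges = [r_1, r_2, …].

beam 1: φ=-135°, α=330°
  direction (0.8660, -0.5000); cell (1,4); t to first gridline: x 0.7506, y 1.0400 (then +1.1547 / +2.0000)
    (2,4) via x @ 0.7506
    (2,3) via y @ 1.0400
    (3,3) via x @ 1.9053
    (3,2) via y @ 3.0400
    (4,2) via x @ 3.0600
    (5,2) via x @ 4.2147
    (5,1) via y @ 5.0400
    (6,1) via x @ 5.3694  # hit
  → r_1 = 5.3694
beam 2: φ=-45°, α=60°
  direction (0.5000, 0.8660); cell (1,4); t to first gridline: x 1.3000, y 0.5543 (then +2.0000 / +1.1547)
    (1,5) via y @ 0.5543  # hit
  → r_2 = 0.5543
beam 3: φ=45°, α=150°
  direction (-0.8660, 0.5000); cell (1,4); t to first gridline: x 0.4041, y 0.9600 (then +1.1547 / +2.0000)
    (0,4) via x @ 0.4041  # hit
  → r_3 = 0.4041
beam 4: φ=135°, α=240°
  direction (-0.5000, -0.8660); cell (1,4); t to first gridline: x 0.7000, y 0.6004 (then +2.0000 / +1.1547)
    (1,3) via y @ 0.6004
    (0,3) via x @ 0.7000  # hit
  → r_4 = 0.7000

ranges = [5.3694, 0.5543, 0.4041, 0.7000]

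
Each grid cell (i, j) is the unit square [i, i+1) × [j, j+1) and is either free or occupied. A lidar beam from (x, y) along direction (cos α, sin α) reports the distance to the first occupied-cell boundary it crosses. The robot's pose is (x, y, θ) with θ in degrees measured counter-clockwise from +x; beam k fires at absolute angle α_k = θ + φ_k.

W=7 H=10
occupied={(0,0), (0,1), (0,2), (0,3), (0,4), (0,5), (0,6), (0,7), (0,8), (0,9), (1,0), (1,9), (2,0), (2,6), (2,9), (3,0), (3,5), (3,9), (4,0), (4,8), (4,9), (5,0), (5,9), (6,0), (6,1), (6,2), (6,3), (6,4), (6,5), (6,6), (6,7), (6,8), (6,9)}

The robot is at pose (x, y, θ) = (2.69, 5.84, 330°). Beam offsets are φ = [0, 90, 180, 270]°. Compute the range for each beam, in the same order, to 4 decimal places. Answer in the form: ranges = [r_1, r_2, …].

ranges = [0.3580, 0.1848, 0.3200, 3.3800]

beam 1: φ=0°, α=330°
  d=(0.8660,-0.5000)  start (2,5)  tX=0.3580 tY=1.6800  stride 1/|dx|=1.1547 1/|dy|=2.0000
    cross x-line → (3,5), t=0.3580 (wall)
  → r_1 = 0.3580
beam 2: φ=90°, α=60°
  d=(0.5000,0.8660)  start (2,5)  tX=0.6200 tY=0.1848  stride 1/|dx|=2.0000 1/|dy|=1.1547
    cross y-line → (2,6), t=0.1848 (wall)
  → r_2 = 0.1848
beam 3: φ=180°, α=150°
  d=(-0.8660,0.5000)  start (2,5)  tX=0.7967 tY=0.3200  stride 1/|dx|=1.1547 1/|dy|=2.0000
    cross y-line → (2,6), t=0.3200 (wall)
  → r_3 = 0.3200
beam 4: φ=270°, α=240°
  d=(-0.5000,-0.8660)  start (2,5)  tX=1.3800 tY=0.9699  stride 1/|dx|=2.0000 1/|dy|=1.1547
    cross y-line → (2,4), t=0.9699
    cross x-line → (1,4), t=1.3800
    cross y-line → (1,3), t=2.1246
    cross y-line → (1,2), t=3.2793
    cross x-line → (0,2), t=3.3800 (wall)
  → r_4 = 3.3800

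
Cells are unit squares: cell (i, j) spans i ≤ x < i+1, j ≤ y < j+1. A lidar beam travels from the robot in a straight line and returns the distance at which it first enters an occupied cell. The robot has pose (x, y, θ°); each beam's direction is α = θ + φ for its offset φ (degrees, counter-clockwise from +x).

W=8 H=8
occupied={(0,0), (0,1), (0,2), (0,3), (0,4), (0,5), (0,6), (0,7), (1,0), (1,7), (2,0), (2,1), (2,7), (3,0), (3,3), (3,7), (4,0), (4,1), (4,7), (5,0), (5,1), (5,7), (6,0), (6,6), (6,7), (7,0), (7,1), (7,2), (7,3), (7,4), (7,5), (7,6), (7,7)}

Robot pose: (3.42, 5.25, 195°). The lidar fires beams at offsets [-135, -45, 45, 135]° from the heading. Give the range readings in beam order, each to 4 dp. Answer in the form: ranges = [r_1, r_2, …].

beam 1: φ=-135°, α=60°
  dir = (cos 60°, sin 60°) = (0.5000, 0.8660); from cell (3,5)
  next x-line at t=1.1600, next y-line at t=0.8660; Δt_x=2.0000, Δt_y=1.1547
    y: enter (3,6) at t=0.8660
    x: enter (4,6) at t=1.1600
    y: enter (4,7) at t=2.0207 ← occupied
  → r_1 = 2.0207
beam 2: φ=-45°, α=150°
  dir = (cos 150°, sin 150°) = (-0.8660, 0.5000); from cell (3,5)
  next x-line at t=0.4850, next y-line at t=1.5000; Δt_x=1.1547, Δt_y=2.0000
    x: enter (2,5) at t=0.4850
    y: enter (2,6) at t=1.5000
    x: enter (1,6) at t=1.6397
    x: enter (0,6) at t=2.7944 ← occupied
  → r_2 = 2.7944
beam 3: φ=45°, α=240°
  dir = (cos 240°, sin 240°) = (-0.5000, -0.8660); from cell (3,5)
  next x-line at t=0.8400, next y-line at t=0.2887; Δt_x=2.0000, Δt_y=1.1547
    y: enter (3,4) at t=0.2887
    x: enter (2,4) at t=0.8400
    y: enter (2,3) at t=1.4434
    y: enter (2,2) at t=2.5981
    x: enter (1,2) at t=2.8400
    y: enter (1,1) at t=3.7528
    x: enter (0,1) at t=4.8400 ← occupied
  → r_3 = 4.8400
beam 4: φ=135°, α=330°
  dir = (cos 330°, sin 330°) = (0.8660, -0.5000); from cell (3,5)
  next x-line at t=0.6697, next y-line at t=0.5000; Δt_x=1.1547, Δt_y=2.0000
    y: enter (3,4) at t=0.5000
    x: enter (4,4) at t=0.6697
    x: enter (5,4) at t=1.8244
    y: enter (5,3) at t=2.5000
    x: enter (6,3) at t=2.9791
    x: enter (7,3) at t=4.1338 ← occupied
  → r_4 = 4.1338

ranges = [2.0207, 2.7944, 4.8400, 4.1338]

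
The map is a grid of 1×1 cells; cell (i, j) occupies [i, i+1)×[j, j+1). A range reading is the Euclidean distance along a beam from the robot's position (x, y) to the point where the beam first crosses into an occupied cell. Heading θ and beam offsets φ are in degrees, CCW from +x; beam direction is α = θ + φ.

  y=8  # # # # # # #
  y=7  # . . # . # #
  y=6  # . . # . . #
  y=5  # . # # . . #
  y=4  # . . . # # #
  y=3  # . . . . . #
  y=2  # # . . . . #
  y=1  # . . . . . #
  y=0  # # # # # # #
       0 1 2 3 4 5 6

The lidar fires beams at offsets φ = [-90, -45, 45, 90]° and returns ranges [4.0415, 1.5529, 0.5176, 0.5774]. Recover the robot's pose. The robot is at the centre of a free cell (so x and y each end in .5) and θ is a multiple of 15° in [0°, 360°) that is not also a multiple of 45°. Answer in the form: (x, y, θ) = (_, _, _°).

Candidates: 27 free-cell centres × 16 headings = 432 poses. Raycast each; keep the one whose scan matches to 4 dp.
  (2.5, 1.5, 105°): beam 1 = 3.6235 ≠ 4.0415 ✗
  (3.5, 1.5, 300°): beam 1 = 1.0000 ≠ 4.0415 ✗
  (1.5, 1.5, 240°): beam 1 = 0.5774 ≠ 4.0415 ✗
  …
  (2.5, 4.5, 30°): r_1=4.0415, r_2=1.5529, r_3=0.5176, r_4=0.5774 — all match ✓
Unique over the lattice → pose = (2.5, 4.5, 30°).

(x, y, θ) = (2.5, 4.5, 30°)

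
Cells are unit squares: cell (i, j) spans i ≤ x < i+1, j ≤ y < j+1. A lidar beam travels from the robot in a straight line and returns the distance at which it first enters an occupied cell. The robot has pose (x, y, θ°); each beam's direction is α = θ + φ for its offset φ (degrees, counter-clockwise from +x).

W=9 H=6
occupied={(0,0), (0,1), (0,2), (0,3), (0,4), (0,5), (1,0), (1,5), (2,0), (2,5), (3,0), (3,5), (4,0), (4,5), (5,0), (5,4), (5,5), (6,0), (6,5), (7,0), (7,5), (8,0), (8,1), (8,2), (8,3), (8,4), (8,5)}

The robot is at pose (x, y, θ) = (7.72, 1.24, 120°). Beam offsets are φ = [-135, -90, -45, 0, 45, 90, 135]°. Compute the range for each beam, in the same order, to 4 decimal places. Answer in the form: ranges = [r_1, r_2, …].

ranges = [0.2899, 0.3233, 1.0818, 3.4400, 6.9571, 0.4800, 0.2485]

beam 1: φ=-135°, α=345°
  cosα=0.9659 sinα=-0.2588 | (7,1) | tMaxX 0.2899 tMaxY 0.9273 | tΔX 1.0353 tΔY 3.8637
    t=0.2899 [x] (8,1) — stop
  → r_1 = 0.2899
beam 2: φ=-90°, α=30°
  cosα=0.8660 sinα=0.5000 | (7,1) | tMaxX 0.3233 tMaxY 1.5200 | tΔX 1.1547 tΔY 2.0000
    t=0.3233 [x] (8,1) — stop
  → r_2 = 0.3233
beam 3: φ=-45°, α=75°
  cosα=0.2588 sinα=0.9659 | (7,1) | tMaxX 1.0818 tMaxY 0.7868 | tΔX 3.8637 tΔY 1.0353
    t=0.7868 [y] (7,2)
    t=1.0818 [x] (8,2) — stop
  → r_3 = 1.0818
beam 4: φ=0°, α=120°
  cosα=-0.5000 sinα=0.8660 | (7,1) | tMaxX 1.4400 tMaxY 0.8776 | tΔX 2.0000 tΔY 1.1547
    t=0.8776 [y] (7,2)
    t=1.4400 [x] (6,2)
    t=2.0323 [y] (6,3)
    t=3.1870 [y] (6,4)
    t=3.4400 [x] (5,4) — stop
  → r_4 = 3.4400
beam 5: φ=45°, α=165°
  cosα=-0.9659 sinα=0.2588 | (7,1) | tMaxX 0.7454 tMaxY 2.9364 | tΔX 1.0353 tΔY 3.8637
    t=0.7454 [x] (6,1)
    t=1.7807 [x] (5,1)
    t=2.8160 [x] (4,1)
    t=2.9364 [y] (4,2)
    t=3.8512 [x] (3,2)
    t=4.8865 [x] (2,2)
    t=5.9218 [x] (1,2)
    t=6.8001 [y] (1,3)
    t=6.9571 [x] (0,3) — stop
  → r_5 = 6.9571
beam 6: φ=90°, α=210°
  cosα=-0.8660 sinα=-0.5000 | (7,1) | tMaxX 0.8314 tMaxY 0.4800 | tΔX 1.1547 tΔY 2.0000
    t=0.4800 [y] (7,0) — stop
  → r_6 = 0.4800
beam 7: φ=135°, α=255°
  cosα=-0.2588 sinα=-0.9659 | (7,1) | tMaxX 2.7819 tMaxY 0.2485 | tΔX 3.8637 tΔY 1.0353
    t=0.2485 [y] (7,0) — stop
  → r_7 = 0.2485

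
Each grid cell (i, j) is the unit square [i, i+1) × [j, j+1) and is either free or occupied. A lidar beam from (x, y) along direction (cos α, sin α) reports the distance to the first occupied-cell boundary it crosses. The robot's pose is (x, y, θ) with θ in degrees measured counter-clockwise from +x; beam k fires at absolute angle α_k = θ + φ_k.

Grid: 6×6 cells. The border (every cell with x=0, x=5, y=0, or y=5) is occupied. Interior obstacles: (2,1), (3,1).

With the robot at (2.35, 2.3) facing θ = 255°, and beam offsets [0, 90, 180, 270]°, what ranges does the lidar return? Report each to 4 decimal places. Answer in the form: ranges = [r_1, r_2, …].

ranges = [0.3106, 1.1591, 2.7952, 1.3976]

beam 1: φ=0°, α=255°
  cosα=-0.2588 sinα=-0.9659 | (2,2) | tMaxX 1.3523 tMaxY 0.3106 | tΔX 3.8637 tΔY 1.0353
    t=0.3106 [y] (2,1) — stop
  → r_1 = 0.3106
beam 2: φ=90°, α=345°
  cosα=0.9659 sinα=-0.2588 | (2,2) | tMaxX 0.6729 tMaxY 1.1591 | tΔX 1.0353 tΔY 3.8637
    t=0.6729 [x] (3,2)
    t=1.1591 [y] (3,1) — stop
  → r_2 = 1.1591
beam 3: φ=180°, α=75°
  cosα=0.2588 sinα=0.9659 | (2,2) | tMaxX 2.5114 tMaxY 0.7247 | tΔX 3.8637 tΔY 1.0353
    t=0.7247 [y] (2,3)
    t=1.7600 [y] (2,4)
    t=2.5114 [x] (3,4)
    t=2.7952 [y] (3,5) — stop
  → r_3 = 2.7952
beam 4: φ=270°, α=165°
  cosα=-0.9659 sinα=0.2588 | (2,2) | tMaxX 0.3623 tMaxY 2.7046 | tΔX 1.0353 tΔY 3.8637
    t=0.3623 [x] (1,2)
    t=1.3976 [x] (0,2) — stop
  → r_4 = 1.3976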